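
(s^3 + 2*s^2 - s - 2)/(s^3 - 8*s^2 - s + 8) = (s + 2)/(s - 8)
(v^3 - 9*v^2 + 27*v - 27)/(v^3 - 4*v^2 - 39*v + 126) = (v^2 - 6*v + 9)/(v^2 - v - 42)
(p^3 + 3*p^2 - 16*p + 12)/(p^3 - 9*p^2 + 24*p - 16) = (p^2 + 4*p - 12)/(p^2 - 8*p + 16)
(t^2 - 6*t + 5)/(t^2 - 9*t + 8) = (t - 5)/(t - 8)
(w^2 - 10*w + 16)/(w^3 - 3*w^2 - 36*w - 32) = (w - 2)/(w^2 + 5*w + 4)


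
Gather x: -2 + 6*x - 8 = 6*x - 10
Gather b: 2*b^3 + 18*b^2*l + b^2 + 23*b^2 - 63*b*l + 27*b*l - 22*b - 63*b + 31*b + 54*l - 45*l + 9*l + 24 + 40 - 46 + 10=2*b^3 + b^2*(18*l + 24) + b*(-36*l - 54) + 18*l + 28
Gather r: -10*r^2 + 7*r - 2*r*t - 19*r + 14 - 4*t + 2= -10*r^2 + r*(-2*t - 12) - 4*t + 16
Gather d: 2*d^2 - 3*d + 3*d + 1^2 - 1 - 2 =2*d^2 - 2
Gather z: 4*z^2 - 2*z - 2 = 4*z^2 - 2*z - 2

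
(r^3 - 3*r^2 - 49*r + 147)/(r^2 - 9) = (r^2 - 49)/(r + 3)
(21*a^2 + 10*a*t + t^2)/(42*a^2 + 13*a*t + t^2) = (3*a + t)/(6*a + t)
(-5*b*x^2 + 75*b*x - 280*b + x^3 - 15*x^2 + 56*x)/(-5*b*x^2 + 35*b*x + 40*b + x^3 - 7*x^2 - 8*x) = (x - 7)/(x + 1)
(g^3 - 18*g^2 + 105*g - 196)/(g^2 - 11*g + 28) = g - 7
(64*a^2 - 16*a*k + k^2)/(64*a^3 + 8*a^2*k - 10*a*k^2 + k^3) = (8*a - k)/(8*a^2 + 2*a*k - k^2)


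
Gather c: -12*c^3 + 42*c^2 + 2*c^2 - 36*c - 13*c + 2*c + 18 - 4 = -12*c^3 + 44*c^2 - 47*c + 14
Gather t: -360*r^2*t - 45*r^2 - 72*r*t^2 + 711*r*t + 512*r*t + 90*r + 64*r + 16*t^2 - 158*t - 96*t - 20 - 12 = -45*r^2 + 154*r + t^2*(16 - 72*r) + t*(-360*r^2 + 1223*r - 254) - 32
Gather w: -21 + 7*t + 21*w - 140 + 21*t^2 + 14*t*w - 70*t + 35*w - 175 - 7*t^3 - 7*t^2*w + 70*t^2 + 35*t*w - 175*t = -7*t^3 + 91*t^2 - 238*t + w*(-7*t^2 + 49*t + 56) - 336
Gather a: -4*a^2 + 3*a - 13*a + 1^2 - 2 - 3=-4*a^2 - 10*a - 4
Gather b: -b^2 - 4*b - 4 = -b^2 - 4*b - 4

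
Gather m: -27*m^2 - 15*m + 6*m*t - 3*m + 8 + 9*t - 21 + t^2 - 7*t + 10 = -27*m^2 + m*(6*t - 18) + t^2 + 2*t - 3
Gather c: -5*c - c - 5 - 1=-6*c - 6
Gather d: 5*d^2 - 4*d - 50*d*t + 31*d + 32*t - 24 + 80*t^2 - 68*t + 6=5*d^2 + d*(27 - 50*t) + 80*t^2 - 36*t - 18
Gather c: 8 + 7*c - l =7*c - l + 8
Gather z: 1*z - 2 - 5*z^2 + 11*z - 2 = -5*z^2 + 12*z - 4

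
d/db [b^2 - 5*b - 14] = 2*b - 5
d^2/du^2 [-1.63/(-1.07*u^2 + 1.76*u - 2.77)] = (-3.732374*u^2 + 6.139232*u + 1.63*(2.14*u - 1.76)*(4.28*u - 3.52) - 9.662314)/(1.07*u^2 - 1.76*u + 2.77)^3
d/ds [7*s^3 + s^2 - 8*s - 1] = 21*s^2 + 2*s - 8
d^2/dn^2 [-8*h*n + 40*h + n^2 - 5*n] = 2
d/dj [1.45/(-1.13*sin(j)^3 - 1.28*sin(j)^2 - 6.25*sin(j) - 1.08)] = (4.9155*sin(j)^2 + 3.712*sin(j) + 9.0625)*cos(j)/(1.13*sin(j)^3 + 1.28*sin(j)^2 + 6.25*sin(j) + 1.08)^2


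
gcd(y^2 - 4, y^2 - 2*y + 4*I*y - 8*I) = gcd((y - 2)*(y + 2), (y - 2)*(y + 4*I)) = y - 2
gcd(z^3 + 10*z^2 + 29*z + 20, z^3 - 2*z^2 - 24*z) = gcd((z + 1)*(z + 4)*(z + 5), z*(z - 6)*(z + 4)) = z + 4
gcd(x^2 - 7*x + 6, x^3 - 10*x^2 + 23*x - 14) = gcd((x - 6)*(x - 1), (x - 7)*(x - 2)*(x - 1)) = x - 1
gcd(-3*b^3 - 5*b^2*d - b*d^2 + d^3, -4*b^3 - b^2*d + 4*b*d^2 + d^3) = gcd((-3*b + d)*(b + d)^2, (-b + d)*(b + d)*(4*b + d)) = b + d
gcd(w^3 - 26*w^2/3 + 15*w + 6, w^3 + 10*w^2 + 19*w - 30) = 1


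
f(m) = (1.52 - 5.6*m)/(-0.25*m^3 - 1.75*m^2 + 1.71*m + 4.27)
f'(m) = (1.52 - 5.6*m)*(0.75*m^2 + 3.5*m - 1.71)/(-0.25*m^3 - 1.75*m^2 + 1.71*m + 4.27)^2 - 5.6/(-0.25*m^3 - 1.75*m^2 + 1.71*m + 4.27)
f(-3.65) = -1.67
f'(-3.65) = -0.15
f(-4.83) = -1.72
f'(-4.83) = 0.22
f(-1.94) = -3.25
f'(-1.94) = -3.38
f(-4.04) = -1.64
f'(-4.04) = -0.02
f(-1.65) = -4.91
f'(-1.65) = -9.63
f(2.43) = 2.20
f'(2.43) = -3.47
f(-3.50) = -1.70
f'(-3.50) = -0.20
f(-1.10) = 12.71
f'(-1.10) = -107.13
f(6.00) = 0.31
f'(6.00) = -0.09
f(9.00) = 0.16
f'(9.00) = -0.03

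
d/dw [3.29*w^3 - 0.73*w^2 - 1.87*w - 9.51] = 9.87*w^2 - 1.46*w - 1.87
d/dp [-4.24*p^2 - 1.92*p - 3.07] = -8.48*p - 1.92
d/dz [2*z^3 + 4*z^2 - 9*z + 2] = 6*z^2 + 8*z - 9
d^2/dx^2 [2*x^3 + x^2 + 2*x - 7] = 12*x + 2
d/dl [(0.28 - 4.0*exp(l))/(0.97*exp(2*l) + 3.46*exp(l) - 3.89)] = (3.88*exp(2*l) - 0.543200000000001*exp(l) + 14.5912)*exp(l)/(0.9409*exp(4*l) + 6.7124*exp(3*l) + 4.425*exp(2*l) - 26.9188*exp(l) + 15.1321)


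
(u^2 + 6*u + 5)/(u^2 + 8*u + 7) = (u + 5)/(u + 7)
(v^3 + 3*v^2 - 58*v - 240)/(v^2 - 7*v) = (v^3 + 3*v^2 - 58*v - 240)/(v*(v - 7))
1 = 1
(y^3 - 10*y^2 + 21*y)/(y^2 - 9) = y*(y - 7)/(y + 3)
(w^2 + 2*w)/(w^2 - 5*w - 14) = w/(w - 7)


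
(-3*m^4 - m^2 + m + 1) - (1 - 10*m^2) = -3*m^4 + 9*m^2 + m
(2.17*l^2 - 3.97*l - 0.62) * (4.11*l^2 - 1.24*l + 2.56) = 8.9187*l^4 - 19.0075*l^3 + 7.9298*l^2 - 9.3944*l - 1.5872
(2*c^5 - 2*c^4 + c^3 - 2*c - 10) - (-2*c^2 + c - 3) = 2*c^5 - 2*c^4 + c^3 + 2*c^2 - 3*c - 7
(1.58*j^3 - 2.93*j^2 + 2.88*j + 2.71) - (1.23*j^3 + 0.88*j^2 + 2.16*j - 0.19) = 0.35*j^3 - 3.81*j^2 + 0.72*j + 2.9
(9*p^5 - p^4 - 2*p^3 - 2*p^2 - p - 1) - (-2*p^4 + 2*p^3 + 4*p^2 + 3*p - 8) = 9*p^5 + p^4 - 4*p^3 - 6*p^2 - 4*p + 7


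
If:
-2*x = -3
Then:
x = 3/2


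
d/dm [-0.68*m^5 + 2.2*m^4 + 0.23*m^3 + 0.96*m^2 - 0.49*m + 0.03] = -3.4*m^4 + 8.8*m^3 + 0.69*m^2 + 1.92*m - 0.49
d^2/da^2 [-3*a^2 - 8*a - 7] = -6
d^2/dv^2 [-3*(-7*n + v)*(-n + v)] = -6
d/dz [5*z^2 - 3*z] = 10*z - 3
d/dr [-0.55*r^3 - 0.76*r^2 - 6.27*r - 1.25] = -1.65*r^2 - 1.52*r - 6.27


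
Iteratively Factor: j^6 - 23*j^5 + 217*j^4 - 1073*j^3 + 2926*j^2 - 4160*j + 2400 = (j - 5)*(j^5 - 18*j^4 + 127*j^3 - 438*j^2 + 736*j - 480) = (j - 5)*(j - 2)*(j^4 - 16*j^3 + 95*j^2 - 248*j + 240) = (j - 5)^2*(j - 2)*(j^3 - 11*j^2 + 40*j - 48) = (j - 5)^2*(j - 4)*(j - 2)*(j^2 - 7*j + 12) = (j - 5)^2*(j - 4)^2*(j - 2)*(j - 3)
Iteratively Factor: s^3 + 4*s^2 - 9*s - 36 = (s + 4)*(s^2 - 9) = (s + 3)*(s + 4)*(s - 3)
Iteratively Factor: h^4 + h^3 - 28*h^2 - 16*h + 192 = (h - 4)*(h^3 + 5*h^2 - 8*h - 48) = (h - 4)*(h + 4)*(h^2 + h - 12) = (h - 4)*(h + 4)^2*(h - 3)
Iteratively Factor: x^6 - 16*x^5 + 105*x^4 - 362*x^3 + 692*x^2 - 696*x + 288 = (x - 2)*(x^5 - 14*x^4 + 77*x^3 - 208*x^2 + 276*x - 144) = (x - 3)*(x - 2)*(x^4 - 11*x^3 + 44*x^2 - 76*x + 48) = (x - 4)*(x - 3)*(x - 2)*(x^3 - 7*x^2 + 16*x - 12) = (x - 4)*(x - 3)*(x - 2)^2*(x^2 - 5*x + 6) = (x - 4)*(x - 3)*(x - 2)^3*(x - 3)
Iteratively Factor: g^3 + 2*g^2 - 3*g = (g + 3)*(g^2 - g) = g*(g + 3)*(g - 1)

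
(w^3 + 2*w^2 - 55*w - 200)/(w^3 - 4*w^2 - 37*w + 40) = (w + 5)/(w - 1)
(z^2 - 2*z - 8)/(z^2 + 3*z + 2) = (z - 4)/(z + 1)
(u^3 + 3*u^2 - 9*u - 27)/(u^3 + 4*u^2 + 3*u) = (u^2 - 9)/(u*(u + 1))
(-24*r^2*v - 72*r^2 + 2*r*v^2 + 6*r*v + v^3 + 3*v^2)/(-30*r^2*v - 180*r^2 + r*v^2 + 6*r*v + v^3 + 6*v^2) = (4*r*v + 12*r - v^2 - 3*v)/(5*r*v + 30*r - v^2 - 6*v)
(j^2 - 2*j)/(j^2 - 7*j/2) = 2*(j - 2)/(2*j - 7)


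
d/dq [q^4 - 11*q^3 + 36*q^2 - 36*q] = 4*q^3 - 33*q^2 + 72*q - 36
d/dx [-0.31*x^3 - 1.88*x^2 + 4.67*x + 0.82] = -0.93*x^2 - 3.76*x + 4.67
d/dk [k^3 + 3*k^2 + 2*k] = 3*k^2 + 6*k + 2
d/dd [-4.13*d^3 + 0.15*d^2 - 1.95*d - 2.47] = -12.39*d^2 + 0.3*d - 1.95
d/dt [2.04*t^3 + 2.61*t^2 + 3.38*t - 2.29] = 6.12*t^2 + 5.22*t + 3.38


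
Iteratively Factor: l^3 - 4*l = (l - 2)*(l^2 + 2*l) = l*(l - 2)*(l + 2)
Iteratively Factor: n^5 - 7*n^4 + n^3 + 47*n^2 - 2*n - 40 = (n - 4)*(n^4 - 3*n^3 - 11*n^2 + 3*n + 10) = (n - 4)*(n - 1)*(n^3 - 2*n^2 - 13*n - 10) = (n - 4)*(n - 1)*(n + 1)*(n^2 - 3*n - 10) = (n - 5)*(n - 4)*(n - 1)*(n + 1)*(n + 2)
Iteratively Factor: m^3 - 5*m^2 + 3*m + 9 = (m - 3)*(m^2 - 2*m - 3) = (m - 3)^2*(m + 1)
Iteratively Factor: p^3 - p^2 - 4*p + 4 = (p + 2)*(p^2 - 3*p + 2) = (p - 2)*(p + 2)*(p - 1)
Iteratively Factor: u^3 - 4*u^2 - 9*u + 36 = (u - 3)*(u^2 - u - 12) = (u - 4)*(u - 3)*(u + 3)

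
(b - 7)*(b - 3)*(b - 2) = b^3 - 12*b^2 + 41*b - 42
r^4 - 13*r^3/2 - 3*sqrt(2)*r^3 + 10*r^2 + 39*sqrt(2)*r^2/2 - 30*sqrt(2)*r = r*(r - 4)*(r - 5/2)*(r - 3*sqrt(2))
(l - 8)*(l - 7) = l^2 - 15*l + 56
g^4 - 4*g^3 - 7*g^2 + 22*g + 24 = (g - 4)*(g - 3)*(g + 1)*(g + 2)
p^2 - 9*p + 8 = (p - 8)*(p - 1)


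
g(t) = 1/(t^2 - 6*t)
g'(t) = (6 - 2*t)/(t^2 - 6*t)^2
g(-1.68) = 0.08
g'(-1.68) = 0.06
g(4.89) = -0.18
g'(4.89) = -0.13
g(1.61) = -0.14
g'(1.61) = 0.06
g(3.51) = -0.11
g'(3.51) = -0.01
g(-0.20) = 0.81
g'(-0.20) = 4.16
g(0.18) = -0.95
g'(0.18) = 5.14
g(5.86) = -1.22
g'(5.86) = -8.50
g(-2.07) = 0.06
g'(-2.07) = 0.04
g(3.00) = -0.11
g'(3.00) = 0.00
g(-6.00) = 0.01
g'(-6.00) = 0.00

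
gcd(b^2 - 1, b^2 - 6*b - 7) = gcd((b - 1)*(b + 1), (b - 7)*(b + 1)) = b + 1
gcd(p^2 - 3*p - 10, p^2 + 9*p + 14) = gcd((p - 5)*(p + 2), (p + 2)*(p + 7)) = p + 2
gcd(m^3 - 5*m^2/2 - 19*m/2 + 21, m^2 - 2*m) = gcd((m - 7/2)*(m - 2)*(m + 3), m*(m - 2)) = m - 2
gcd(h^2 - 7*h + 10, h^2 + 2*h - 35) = h - 5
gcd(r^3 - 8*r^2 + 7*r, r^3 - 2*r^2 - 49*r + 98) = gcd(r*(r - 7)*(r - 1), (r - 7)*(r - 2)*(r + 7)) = r - 7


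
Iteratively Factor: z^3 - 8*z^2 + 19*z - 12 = (z - 4)*(z^2 - 4*z + 3) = (z - 4)*(z - 1)*(z - 3)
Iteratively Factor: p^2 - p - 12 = (p - 4)*(p + 3)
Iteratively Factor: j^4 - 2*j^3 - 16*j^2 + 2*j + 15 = (j + 1)*(j^3 - 3*j^2 - 13*j + 15) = (j + 1)*(j + 3)*(j^2 - 6*j + 5) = (j - 5)*(j + 1)*(j + 3)*(j - 1)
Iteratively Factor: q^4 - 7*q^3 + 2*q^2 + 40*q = (q)*(q^3 - 7*q^2 + 2*q + 40) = q*(q + 2)*(q^2 - 9*q + 20) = q*(q - 4)*(q + 2)*(q - 5)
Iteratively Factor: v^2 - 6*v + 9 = (v - 3)*(v - 3)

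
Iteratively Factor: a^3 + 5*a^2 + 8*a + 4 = (a + 2)*(a^2 + 3*a + 2) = (a + 1)*(a + 2)*(a + 2)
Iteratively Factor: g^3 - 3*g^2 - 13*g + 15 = (g - 5)*(g^2 + 2*g - 3) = (g - 5)*(g + 3)*(g - 1)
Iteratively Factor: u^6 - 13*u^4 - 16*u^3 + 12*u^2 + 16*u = (u + 2)*(u^5 - 2*u^4 - 9*u^3 + 2*u^2 + 8*u) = u*(u + 2)*(u^4 - 2*u^3 - 9*u^2 + 2*u + 8) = u*(u - 1)*(u + 2)*(u^3 - u^2 - 10*u - 8) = u*(u - 1)*(u + 2)^2*(u^2 - 3*u - 4) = u*(u - 1)*(u + 1)*(u + 2)^2*(u - 4)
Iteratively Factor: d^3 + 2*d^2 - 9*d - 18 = (d + 2)*(d^2 - 9) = (d - 3)*(d + 2)*(d + 3)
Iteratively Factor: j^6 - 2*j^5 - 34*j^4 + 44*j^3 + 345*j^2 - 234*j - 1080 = (j - 5)*(j^5 + 3*j^4 - 19*j^3 - 51*j^2 + 90*j + 216) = (j - 5)*(j - 3)*(j^4 + 6*j^3 - j^2 - 54*j - 72) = (j - 5)*(j - 3)^2*(j^3 + 9*j^2 + 26*j + 24) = (j - 5)*(j - 3)^2*(j + 2)*(j^2 + 7*j + 12) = (j - 5)*(j - 3)^2*(j + 2)*(j + 3)*(j + 4)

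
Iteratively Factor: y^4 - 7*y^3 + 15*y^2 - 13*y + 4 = (y - 4)*(y^3 - 3*y^2 + 3*y - 1) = (y - 4)*(y - 1)*(y^2 - 2*y + 1) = (y - 4)*(y - 1)^2*(y - 1)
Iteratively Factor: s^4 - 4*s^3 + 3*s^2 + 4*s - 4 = (s + 1)*(s^3 - 5*s^2 + 8*s - 4) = (s - 2)*(s + 1)*(s^2 - 3*s + 2) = (s - 2)^2*(s + 1)*(s - 1)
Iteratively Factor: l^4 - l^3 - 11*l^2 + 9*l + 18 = (l + 3)*(l^3 - 4*l^2 + l + 6) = (l - 3)*(l + 3)*(l^2 - l - 2) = (l - 3)*(l + 1)*(l + 3)*(l - 2)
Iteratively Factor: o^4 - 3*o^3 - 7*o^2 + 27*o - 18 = (o - 1)*(o^3 - 2*o^2 - 9*o + 18) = (o - 1)*(o + 3)*(o^2 - 5*o + 6) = (o - 2)*(o - 1)*(o + 3)*(o - 3)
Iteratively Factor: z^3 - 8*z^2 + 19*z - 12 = (z - 1)*(z^2 - 7*z + 12) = (z - 3)*(z - 1)*(z - 4)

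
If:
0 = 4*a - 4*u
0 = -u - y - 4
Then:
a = -y - 4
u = -y - 4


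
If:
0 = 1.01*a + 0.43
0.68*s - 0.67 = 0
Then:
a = -0.43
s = 0.99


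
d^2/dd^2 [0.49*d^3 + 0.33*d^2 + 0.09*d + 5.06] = 2.94*d + 0.66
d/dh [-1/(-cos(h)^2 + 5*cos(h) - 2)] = (2*cos(h) - 5)*sin(h)/(cos(h)^2 - 5*cos(h) + 2)^2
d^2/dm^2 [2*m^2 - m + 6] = 4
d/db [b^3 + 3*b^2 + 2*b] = 3*b^2 + 6*b + 2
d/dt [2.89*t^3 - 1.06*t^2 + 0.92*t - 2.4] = 8.67*t^2 - 2.12*t + 0.92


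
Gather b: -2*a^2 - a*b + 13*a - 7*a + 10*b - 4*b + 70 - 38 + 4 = -2*a^2 + 6*a + b*(6 - a) + 36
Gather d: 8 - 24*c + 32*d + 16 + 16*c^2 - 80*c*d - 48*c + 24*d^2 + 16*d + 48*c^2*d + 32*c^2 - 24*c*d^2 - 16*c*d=48*c^2 - 72*c + d^2*(24 - 24*c) + d*(48*c^2 - 96*c + 48) + 24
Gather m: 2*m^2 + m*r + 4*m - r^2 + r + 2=2*m^2 + m*(r + 4) - r^2 + r + 2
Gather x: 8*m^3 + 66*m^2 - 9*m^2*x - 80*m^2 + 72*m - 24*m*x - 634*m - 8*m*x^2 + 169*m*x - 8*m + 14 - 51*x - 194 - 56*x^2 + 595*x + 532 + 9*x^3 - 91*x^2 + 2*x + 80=8*m^3 - 14*m^2 - 570*m + 9*x^3 + x^2*(-8*m - 147) + x*(-9*m^2 + 145*m + 546) + 432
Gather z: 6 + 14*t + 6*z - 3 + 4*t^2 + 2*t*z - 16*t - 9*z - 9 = 4*t^2 - 2*t + z*(2*t - 3) - 6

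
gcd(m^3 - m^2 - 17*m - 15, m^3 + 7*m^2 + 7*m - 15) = m + 3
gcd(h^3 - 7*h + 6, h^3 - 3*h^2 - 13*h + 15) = h^2 + 2*h - 3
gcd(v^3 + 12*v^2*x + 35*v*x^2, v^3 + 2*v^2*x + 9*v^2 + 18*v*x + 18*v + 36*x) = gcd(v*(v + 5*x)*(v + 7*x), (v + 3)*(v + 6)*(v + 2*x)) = 1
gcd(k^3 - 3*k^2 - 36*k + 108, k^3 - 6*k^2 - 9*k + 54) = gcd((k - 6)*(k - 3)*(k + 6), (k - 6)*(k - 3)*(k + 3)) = k^2 - 9*k + 18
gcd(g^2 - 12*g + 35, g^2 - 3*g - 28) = g - 7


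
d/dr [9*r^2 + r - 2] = 18*r + 1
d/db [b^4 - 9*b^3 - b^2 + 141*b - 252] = 4*b^3 - 27*b^2 - 2*b + 141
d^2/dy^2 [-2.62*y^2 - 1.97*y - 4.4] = -5.24000000000000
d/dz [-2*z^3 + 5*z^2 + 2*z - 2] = -6*z^2 + 10*z + 2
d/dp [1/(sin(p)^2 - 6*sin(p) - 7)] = 2*(3 - sin(p))*cos(p)/((sin(p) - 7)^2*(sin(p) + 1)^2)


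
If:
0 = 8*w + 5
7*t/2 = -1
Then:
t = -2/7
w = -5/8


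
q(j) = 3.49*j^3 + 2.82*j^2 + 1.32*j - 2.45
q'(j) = 10.47*j^2 + 5.64*j + 1.32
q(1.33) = 12.50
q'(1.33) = 27.34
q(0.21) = -2.02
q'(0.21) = 2.97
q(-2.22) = -29.67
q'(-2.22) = 40.40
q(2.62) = 83.13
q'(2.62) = 87.97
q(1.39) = 14.21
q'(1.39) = 29.39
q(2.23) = 53.22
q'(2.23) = 65.96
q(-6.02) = -669.60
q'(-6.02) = 346.80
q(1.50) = 17.65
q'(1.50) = 33.34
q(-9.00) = -2330.12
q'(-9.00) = 798.63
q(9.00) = 2782.06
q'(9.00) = 900.15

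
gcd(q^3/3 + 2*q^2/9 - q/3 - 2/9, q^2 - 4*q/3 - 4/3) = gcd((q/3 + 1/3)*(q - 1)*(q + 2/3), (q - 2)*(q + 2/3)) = q + 2/3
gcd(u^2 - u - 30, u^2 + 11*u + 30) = u + 5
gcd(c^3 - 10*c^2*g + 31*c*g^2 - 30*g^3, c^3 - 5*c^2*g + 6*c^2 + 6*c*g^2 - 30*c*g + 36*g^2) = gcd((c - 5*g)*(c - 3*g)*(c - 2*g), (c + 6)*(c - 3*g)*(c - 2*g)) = c^2 - 5*c*g + 6*g^2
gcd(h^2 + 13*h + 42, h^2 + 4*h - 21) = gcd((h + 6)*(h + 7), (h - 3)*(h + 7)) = h + 7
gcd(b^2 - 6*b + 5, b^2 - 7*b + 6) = b - 1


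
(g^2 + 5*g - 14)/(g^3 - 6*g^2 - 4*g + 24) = (g + 7)/(g^2 - 4*g - 12)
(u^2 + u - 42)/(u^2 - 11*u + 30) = (u + 7)/(u - 5)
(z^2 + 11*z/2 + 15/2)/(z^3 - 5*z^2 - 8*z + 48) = (z + 5/2)/(z^2 - 8*z + 16)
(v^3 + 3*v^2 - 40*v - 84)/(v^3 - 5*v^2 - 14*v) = (v^2 + v - 42)/(v*(v - 7))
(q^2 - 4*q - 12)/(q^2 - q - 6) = (q - 6)/(q - 3)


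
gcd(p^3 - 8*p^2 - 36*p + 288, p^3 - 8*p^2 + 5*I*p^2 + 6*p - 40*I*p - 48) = p - 8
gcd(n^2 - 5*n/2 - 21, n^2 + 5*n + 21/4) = n + 7/2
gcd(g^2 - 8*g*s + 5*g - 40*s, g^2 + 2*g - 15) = g + 5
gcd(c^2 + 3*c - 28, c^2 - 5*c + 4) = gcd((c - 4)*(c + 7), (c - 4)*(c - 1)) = c - 4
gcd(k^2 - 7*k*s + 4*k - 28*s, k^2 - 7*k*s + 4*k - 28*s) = -k^2 + 7*k*s - 4*k + 28*s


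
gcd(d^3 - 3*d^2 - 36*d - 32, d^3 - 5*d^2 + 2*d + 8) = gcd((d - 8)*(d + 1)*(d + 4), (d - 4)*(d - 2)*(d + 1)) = d + 1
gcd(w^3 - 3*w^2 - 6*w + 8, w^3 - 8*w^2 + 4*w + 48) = w^2 - 2*w - 8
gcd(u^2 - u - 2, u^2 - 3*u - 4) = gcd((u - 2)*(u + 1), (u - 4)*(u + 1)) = u + 1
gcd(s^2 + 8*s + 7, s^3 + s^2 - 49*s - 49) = s^2 + 8*s + 7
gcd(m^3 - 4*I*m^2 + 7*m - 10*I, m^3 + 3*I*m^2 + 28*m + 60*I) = m^2 - 3*I*m + 10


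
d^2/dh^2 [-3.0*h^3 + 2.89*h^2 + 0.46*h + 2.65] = 5.78 - 18.0*h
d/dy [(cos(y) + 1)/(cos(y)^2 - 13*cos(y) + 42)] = (cos(y)^2 + 2*cos(y) - 55)*sin(y)/(cos(y)^2 - 13*cos(y) + 42)^2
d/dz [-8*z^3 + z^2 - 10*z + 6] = -24*z^2 + 2*z - 10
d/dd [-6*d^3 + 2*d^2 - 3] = 2*d*(2 - 9*d)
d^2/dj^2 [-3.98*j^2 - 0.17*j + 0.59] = -7.96000000000000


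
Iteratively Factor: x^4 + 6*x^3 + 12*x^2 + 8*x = (x + 2)*(x^3 + 4*x^2 + 4*x) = x*(x + 2)*(x^2 + 4*x + 4) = x*(x + 2)^2*(x + 2)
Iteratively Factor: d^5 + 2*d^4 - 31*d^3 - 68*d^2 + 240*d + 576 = (d - 4)*(d^4 + 6*d^3 - 7*d^2 - 96*d - 144) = (d - 4)*(d + 3)*(d^3 + 3*d^2 - 16*d - 48) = (d - 4)*(d + 3)^2*(d^2 - 16) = (d - 4)*(d + 3)^2*(d + 4)*(d - 4)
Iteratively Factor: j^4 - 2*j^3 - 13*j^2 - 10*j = (j + 2)*(j^3 - 4*j^2 - 5*j) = (j + 1)*(j + 2)*(j^2 - 5*j) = j*(j + 1)*(j + 2)*(j - 5)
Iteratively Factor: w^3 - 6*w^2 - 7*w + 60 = (w - 4)*(w^2 - 2*w - 15) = (w - 4)*(w + 3)*(w - 5)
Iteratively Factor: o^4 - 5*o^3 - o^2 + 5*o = (o - 1)*(o^3 - 4*o^2 - 5*o) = (o - 5)*(o - 1)*(o^2 + o) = (o - 5)*(o - 1)*(o + 1)*(o)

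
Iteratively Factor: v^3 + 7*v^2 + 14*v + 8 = (v + 2)*(v^2 + 5*v + 4) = (v + 2)*(v + 4)*(v + 1)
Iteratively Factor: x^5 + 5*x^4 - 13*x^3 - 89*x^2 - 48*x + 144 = (x - 4)*(x^4 + 9*x^3 + 23*x^2 + 3*x - 36) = (x - 4)*(x - 1)*(x^3 + 10*x^2 + 33*x + 36) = (x - 4)*(x - 1)*(x + 3)*(x^2 + 7*x + 12) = (x - 4)*(x - 1)*(x + 3)^2*(x + 4)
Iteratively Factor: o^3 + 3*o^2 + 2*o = (o)*(o^2 + 3*o + 2) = o*(o + 2)*(o + 1)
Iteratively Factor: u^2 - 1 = (u + 1)*(u - 1)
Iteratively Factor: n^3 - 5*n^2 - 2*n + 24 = (n + 2)*(n^2 - 7*n + 12) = (n - 4)*(n + 2)*(n - 3)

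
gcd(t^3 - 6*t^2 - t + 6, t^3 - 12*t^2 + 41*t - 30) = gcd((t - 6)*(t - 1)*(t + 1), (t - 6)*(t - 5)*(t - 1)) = t^2 - 7*t + 6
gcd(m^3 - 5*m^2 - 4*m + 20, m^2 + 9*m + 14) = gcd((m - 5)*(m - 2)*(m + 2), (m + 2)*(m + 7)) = m + 2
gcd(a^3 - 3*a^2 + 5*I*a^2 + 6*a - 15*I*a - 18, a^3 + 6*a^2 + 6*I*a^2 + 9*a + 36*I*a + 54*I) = a + 6*I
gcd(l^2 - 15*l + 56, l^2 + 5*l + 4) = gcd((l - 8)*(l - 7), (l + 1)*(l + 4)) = 1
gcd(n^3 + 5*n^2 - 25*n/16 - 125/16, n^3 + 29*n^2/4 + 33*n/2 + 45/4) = n + 5/4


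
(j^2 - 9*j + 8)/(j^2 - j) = (j - 8)/j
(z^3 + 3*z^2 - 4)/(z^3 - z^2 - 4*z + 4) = (z + 2)/(z - 2)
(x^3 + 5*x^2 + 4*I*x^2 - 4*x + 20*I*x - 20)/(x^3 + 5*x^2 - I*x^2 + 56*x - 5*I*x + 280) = (x^2 + 4*I*x - 4)/(x^2 - I*x + 56)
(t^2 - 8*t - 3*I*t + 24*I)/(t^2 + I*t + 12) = (t - 8)/(t + 4*I)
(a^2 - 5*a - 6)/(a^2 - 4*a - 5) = (a - 6)/(a - 5)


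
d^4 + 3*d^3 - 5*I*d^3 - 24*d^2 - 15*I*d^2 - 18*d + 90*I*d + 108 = (d - 3)*(d + 6)*(d - 3*I)*(d - 2*I)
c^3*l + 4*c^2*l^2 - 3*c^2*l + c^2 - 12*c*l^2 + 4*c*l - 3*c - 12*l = (c - 3)*(c + 4*l)*(c*l + 1)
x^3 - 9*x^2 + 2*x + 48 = (x - 8)*(x - 3)*(x + 2)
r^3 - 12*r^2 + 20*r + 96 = (r - 8)*(r - 6)*(r + 2)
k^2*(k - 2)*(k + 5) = k^4 + 3*k^3 - 10*k^2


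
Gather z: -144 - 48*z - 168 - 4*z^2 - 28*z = -4*z^2 - 76*z - 312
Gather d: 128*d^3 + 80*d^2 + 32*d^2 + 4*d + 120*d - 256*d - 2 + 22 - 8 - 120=128*d^3 + 112*d^2 - 132*d - 108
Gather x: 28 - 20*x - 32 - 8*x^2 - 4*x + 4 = -8*x^2 - 24*x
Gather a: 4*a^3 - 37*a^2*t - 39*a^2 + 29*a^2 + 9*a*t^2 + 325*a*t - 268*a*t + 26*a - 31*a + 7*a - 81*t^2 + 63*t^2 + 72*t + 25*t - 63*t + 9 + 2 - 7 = 4*a^3 + a^2*(-37*t - 10) + a*(9*t^2 + 57*t + 2) - 18*t^2 + 34*t + 4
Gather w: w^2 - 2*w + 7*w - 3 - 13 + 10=w^2 + 5*w - 6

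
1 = 1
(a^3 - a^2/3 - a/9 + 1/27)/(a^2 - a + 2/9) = (9*a^2 - 1)/(3*(3*a - 2))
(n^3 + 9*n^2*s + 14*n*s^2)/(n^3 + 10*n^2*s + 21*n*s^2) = (n + 2*s)/(n + 3*s)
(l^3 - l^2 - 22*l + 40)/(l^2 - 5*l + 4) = (l^2 + 3*l - 10)/(l - 1)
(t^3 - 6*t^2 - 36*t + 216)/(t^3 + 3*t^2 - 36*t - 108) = (t - 6)/(t + 3)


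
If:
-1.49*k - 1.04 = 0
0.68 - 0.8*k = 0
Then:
No Solution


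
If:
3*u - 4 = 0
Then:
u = 4/3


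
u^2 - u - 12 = (u - 4)*(u + 3)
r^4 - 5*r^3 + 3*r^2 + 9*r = r*(r - 3)^2*(r + 1)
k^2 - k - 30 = (k - 6)*(k + 5)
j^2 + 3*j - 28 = (j - 4)*(j + 7)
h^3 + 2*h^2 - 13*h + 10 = (h - 2)*(h - 1)*(h + 5)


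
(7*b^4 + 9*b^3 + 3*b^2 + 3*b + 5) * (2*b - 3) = 14*b^5 - 3*b^4 - 21*b^3 - 3*b^2 + b - 15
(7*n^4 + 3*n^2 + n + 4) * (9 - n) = -7*n^5 + 63*n^4 - 3*n^3 + 26*n^2 + 5*n + 36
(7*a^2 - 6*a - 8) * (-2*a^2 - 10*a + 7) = -14*a^4 - 58*a^3 + 125*a^2 + 38*a - 56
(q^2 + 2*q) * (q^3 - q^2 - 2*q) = q^5 + q^4 - 4*q^3 - 4*q^2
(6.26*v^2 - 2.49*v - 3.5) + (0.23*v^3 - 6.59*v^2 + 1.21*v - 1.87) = 0.23*v^3 - 0.33*v^2 - 1.28*v - 5.37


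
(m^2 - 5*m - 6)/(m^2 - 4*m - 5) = (m - 6)/(m - 5)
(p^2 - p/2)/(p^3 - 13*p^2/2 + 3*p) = 1/(p - 6)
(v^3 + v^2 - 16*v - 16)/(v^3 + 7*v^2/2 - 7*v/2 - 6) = 2*(v - 4)/(2*v - 3)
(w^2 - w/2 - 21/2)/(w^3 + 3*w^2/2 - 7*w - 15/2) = (2*w - 7)/(2*w^2 - 3*w - 5)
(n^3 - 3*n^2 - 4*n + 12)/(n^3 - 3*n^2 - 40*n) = (-n^3 + 3*n^2 + 4*n - 12)/(n*(-n^2 + 3*n + 40))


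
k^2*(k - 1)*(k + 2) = k^4 + k^3 - 2*k^2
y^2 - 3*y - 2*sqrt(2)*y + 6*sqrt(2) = (y - 3)*(y - 2*sqrt(2))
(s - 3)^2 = s^2 - 6*s + 9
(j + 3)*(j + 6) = j^2 + 9*j + 18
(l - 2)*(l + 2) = l^2 - 4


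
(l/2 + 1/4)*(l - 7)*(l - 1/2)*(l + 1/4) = l^4/2 - 27*l^3/8 - l^2 + 27*l/32 + 7/32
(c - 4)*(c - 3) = c^2 - 7*c + 12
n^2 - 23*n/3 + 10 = (n - 6)*(n - 5/3)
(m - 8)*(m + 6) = m^2 - 2*m - 48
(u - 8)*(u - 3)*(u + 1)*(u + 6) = u^4 - 4*u^3 - 47*u^2 + 102*u + 144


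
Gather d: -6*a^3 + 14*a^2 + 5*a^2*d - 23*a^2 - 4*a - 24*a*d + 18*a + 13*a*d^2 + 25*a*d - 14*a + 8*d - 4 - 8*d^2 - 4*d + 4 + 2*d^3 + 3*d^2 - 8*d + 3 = -6*a^3 - 9*a^2 + 2*d^3 + d^2*(13*a - 5) + d*(5*a^2 + a - 4) + 3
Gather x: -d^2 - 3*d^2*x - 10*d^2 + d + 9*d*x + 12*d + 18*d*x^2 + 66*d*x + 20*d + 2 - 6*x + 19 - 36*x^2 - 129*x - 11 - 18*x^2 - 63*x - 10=-11*d^2 + 33*d + x^2*(18*d - 54) + x*(-3*d^2 + 75*d - 198)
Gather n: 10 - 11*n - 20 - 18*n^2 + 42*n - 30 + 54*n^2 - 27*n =36*n^2 + 4*n - 40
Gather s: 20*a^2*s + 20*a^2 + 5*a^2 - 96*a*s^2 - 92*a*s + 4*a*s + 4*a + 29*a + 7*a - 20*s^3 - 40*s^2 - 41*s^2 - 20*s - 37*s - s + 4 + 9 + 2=25*a^2 + 40*a - 20*s^3 + s^2*(-96*a - 81) + s*(20*a^2 - 88*a - 58) + 15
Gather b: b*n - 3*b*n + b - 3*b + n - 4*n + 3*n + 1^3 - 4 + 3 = b*(-2*n - 2)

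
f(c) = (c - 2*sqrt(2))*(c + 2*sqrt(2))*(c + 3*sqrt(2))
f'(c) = (c - 2*sqrt(2))*(c + 2*sqrt(2)) + (c - 2*sqrt(2))*(c + 3*sqrt(2)) + (c + 2*sqrt(2))*(c + 3*sqrt(2))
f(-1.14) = -20.79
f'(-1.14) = -13.77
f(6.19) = 316.28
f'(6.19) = 159.47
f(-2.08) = -7.94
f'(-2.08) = -12.67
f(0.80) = -37.11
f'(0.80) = 0.71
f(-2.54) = -2.64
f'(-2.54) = -10.20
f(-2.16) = -6.94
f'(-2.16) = -12.33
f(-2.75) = -0.65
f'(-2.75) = -8.65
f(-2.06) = -8.20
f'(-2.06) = -12.75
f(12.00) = 2209.00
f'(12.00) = 525.82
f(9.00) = 966.71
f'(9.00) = 311.37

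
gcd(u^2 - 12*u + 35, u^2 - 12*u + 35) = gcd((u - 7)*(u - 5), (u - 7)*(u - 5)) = u^2 - 12*u + 35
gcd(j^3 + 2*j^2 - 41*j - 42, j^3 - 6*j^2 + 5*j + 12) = j + 1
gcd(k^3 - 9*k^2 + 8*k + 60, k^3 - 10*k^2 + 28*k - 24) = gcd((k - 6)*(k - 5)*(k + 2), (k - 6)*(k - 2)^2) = k - 6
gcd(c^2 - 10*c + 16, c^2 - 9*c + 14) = c - 2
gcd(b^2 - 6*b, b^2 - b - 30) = b - 6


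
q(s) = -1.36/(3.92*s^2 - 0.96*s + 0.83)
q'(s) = -1.36*(0.96 - 7.84*s)/(3.92*s^2 - 0.96*s + 0.83)^2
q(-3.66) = -0.02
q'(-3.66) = -0.01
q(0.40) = -1.27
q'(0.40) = 2.57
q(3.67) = -0.03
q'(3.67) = 0.02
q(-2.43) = -0.05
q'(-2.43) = -0.04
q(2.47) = -0.06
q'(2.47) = 0.05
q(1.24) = -0.24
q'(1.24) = 0.37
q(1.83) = -0.11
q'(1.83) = 0.12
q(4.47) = -0.02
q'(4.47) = 0.01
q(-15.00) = -0.00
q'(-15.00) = -0.00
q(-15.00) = -0.00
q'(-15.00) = -0.00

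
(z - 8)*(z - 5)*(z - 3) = z^3 - 16*z^2 + 79*z - 120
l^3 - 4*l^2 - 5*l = l*(l - 5)*(l + 1)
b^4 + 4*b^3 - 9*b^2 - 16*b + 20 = (b - 2)*(b - 1)*(b + 2)*(b + 5)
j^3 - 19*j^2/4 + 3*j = j*(j - 4)*(j - 3/4)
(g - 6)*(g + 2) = g^2 - 4*g - 12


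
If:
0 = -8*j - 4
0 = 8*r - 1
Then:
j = -1/2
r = 1/8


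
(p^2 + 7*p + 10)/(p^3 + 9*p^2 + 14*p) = (p + 5)/(p*(p + 7))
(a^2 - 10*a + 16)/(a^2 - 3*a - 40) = (a - 2)/(a + 5)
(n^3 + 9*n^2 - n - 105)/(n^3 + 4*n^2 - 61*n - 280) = (n - 3)/(n - 8)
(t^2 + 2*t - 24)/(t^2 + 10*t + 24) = (t - 4)/(t + 4)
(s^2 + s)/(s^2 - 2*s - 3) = s/(s - 3)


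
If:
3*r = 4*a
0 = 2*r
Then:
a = 0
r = 0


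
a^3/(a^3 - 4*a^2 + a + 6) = a^3/(a^3 - 4*a^2 + a + 6)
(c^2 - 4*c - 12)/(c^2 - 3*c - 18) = (c + 2)/(c + 3)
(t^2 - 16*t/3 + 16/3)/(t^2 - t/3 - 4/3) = (t - 4)/(t + 1)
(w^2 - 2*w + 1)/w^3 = (w^2 - 2*w + 1)/w^3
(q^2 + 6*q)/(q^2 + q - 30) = q/(q - 5)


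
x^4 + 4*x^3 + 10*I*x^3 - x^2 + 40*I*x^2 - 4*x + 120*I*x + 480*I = (x + 4)*(x - 3*I)*(x + 5*I)*(x + 8*I)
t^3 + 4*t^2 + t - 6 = (t - 1)*(t + 2)*(t + 3)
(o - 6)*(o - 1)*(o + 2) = o^3 - 5*o^2 - 8*o + 12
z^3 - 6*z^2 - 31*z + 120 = (z - 8)*(z - 3)*(z + 5)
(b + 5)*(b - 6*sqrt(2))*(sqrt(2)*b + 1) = sqrt(2)*b^3 - 11*b^2 + 5*sqrt(2)*b^2 - 55*b - 6*sqrt(2)*b - 30*sqrt(2)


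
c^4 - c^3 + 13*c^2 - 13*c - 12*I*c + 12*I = (c - 1)*(c - 3*I)*(c - I)*(c + 4*I)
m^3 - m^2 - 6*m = m*(m - 3)*(m + 2)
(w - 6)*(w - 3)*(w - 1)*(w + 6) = w^4 - 4*w^3 - 33*w^2 + 144*w - 108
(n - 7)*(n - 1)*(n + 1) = n^3 - 7*n^2 - n + 7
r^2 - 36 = (r - 6)*(r + 6)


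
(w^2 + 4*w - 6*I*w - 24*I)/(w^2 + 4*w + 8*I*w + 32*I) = (w - 6*I)/(w + 8*I)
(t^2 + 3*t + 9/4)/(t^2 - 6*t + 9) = (t^2 + 3*t + 9/4)/(t^2 - 6*t + 9)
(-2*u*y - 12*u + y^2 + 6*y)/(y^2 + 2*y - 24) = (-2*u + y)/(y - 4)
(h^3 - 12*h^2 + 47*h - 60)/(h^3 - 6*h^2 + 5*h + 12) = (h - 5)/(h + 1)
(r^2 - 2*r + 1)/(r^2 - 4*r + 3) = (r - 1)/(r - 3)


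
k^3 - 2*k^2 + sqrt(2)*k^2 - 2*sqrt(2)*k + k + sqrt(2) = (k - 1)^2*(k + sqrt(2))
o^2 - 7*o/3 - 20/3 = (o - 4)*(o + 5/3)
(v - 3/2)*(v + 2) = v^2 + v/2 - 3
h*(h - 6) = h^2 - 6*h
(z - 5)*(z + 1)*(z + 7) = z^3 + 3*z^2 - 33*z - 35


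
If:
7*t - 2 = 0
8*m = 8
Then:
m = 1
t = 2/7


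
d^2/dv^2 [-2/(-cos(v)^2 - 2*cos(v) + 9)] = (-8*sin(v)^4 + 84*sin(v)^2 - 21*cos(v) - 3*cos(3*v) - 24)/(-sin(v)^2 + 2*cos(v) - 8)^3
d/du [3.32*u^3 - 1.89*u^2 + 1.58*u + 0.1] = 9.96*u^2 - 3.78*u + 1.58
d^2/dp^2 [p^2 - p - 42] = 2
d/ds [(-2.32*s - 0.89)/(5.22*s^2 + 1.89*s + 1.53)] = (12.1104*s^2 + 9.2916*s - 1.8675)/(27.2484*s^4 + 19.7316*s^3 + 19.5453*s^2 + 5.7834*s + 2.3409)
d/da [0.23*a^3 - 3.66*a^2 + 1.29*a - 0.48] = 0.69*a^2 - 7.32*a + 1.29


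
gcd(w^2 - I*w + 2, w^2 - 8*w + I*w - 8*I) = w + I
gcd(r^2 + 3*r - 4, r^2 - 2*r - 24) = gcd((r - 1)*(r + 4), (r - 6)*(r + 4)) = r + 4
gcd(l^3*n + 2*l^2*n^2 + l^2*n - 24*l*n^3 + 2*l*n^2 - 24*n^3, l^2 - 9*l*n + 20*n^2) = l - 4*n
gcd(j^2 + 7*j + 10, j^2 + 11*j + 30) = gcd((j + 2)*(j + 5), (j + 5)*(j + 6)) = j + 5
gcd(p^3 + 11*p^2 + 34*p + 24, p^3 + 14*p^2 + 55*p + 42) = p^2 + 7*p + 6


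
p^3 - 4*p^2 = p^2*(p - 4)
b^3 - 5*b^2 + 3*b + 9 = (b - 3)^2*(b + 1)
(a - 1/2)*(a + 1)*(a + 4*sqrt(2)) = a^3 + a^2/2 + 4*sqrt(2)*a^2 - a/2 + 2*sqrt(2)*a - 2*sqrt(2)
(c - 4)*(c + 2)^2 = c^3 - 12*c - 16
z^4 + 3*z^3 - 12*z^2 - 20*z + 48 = (z - 2)^2*(z + 3)*(z + 4)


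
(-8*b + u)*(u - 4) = -8*b*u + 32*b + u^2 - 4*u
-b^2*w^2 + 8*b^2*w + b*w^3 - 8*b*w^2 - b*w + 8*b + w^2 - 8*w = (-b + w)*(w - 8)*(b*w + 1)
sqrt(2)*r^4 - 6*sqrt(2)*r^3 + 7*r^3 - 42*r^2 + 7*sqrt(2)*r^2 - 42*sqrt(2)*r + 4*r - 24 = (r - 6)*(r + sqrt(2))*(r + 2*sqrt(2))*(sqrt(2)*r + 1)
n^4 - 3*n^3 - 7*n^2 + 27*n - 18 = (n - 3)*(n - 2)*(n - 1)*(n + 3)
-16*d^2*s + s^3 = s*(-4*d + s)*(4*d + s)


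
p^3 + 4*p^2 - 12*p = p*(p - 2)*(p + 6)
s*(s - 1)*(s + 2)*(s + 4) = s^4 + 5*s^3 + 2*s^2 - 8*s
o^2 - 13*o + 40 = (o - 8)*(o - 5)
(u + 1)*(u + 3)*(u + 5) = u^3 + 9*u^2 + 23*u + 15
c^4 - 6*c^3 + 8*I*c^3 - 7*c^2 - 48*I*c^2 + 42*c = c*(c - 6)*(c + I)*(c + 7*I)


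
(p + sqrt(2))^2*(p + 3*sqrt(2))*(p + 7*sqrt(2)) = p^4 + 12*sqrt(2)*p^3 + 84*p^2 + 104*sqrt(2)*p + 84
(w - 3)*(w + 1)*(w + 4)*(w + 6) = w^4 + 8*w^3 + w^2 - 78*w - 72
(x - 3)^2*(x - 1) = x^3 - 7*x^2 + 15*x - 9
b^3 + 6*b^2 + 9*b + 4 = (b + 1)^2*(b + 4)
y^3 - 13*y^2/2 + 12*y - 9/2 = (y - 3)^2*(y - 1/2)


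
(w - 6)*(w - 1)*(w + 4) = w^3 - 3*w^2 - 22*w + 24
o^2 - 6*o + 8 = (o - 4)*(o - 2)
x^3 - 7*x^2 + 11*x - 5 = (x - 5)*(x - 1)^2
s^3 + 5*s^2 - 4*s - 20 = (s - 2)*(s + 2)*(s + 5)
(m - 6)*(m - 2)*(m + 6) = m^3 - 2*m^2 - 36*m + 72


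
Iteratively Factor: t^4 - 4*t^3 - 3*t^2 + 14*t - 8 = (t - 4)*(t^3 - 3*t + 2) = (t - 4)*(t - 1)*(t^2 + t - 2) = (t - 4)*(t - 1)^2*(t + 2)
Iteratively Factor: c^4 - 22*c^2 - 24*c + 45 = (c + 3)*(c^3 - 3*c^2 - 13*c + 15) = (c - 1)*(c + 3)*(c^2 - 2*c - 15) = (c - 1)*(c + 3)^2*(c - 5)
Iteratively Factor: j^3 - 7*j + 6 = (j + 3)*(j^2 - 3*j + 2) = (j - 2)*(j + 3)*(j - 1)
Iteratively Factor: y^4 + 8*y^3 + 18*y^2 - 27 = (y + 3)*(y^3 + 5*y^2 + 3*y - 9) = (y - 1)*(y + 3)*(y^2 + 6*y + 9) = (y - 1)*(y + 3)^2*(y + 3)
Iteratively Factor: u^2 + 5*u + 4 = (u + 1)*(u + 4)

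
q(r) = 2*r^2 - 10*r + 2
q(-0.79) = 11.15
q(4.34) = -3.73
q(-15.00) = 602.00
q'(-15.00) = -70.00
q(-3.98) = 73.48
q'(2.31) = -0.76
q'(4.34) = 7.36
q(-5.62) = 121.37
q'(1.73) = -3.08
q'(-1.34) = -15.36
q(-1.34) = 18.99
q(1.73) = -9.31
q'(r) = 4*r - 10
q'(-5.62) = -32.48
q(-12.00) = 410.00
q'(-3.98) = -25.92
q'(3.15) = 2.60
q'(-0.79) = -13.16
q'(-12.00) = -58.00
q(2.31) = -10.43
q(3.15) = -9.66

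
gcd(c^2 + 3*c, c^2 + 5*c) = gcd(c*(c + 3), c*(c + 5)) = c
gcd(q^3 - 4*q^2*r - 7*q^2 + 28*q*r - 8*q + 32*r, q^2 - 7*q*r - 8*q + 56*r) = q - 8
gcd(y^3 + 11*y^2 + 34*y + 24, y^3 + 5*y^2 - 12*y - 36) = y + 6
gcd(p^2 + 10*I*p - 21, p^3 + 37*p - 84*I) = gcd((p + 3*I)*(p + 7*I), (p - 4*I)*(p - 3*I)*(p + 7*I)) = p + 7*I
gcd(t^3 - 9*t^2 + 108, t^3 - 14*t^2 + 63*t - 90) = t - 6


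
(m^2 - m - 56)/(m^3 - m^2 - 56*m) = 1/m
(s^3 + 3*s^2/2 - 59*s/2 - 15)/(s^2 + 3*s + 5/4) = 2*(s^2 + s - 30)/(2*s + 5)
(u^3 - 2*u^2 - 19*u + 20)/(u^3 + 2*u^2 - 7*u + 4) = (u - 5)/(u - 1)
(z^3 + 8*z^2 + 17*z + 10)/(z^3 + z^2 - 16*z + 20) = (z^2 + 3*z + 2)/(z^2 - 4*z + 4)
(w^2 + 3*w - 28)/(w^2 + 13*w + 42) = (w - 4)/(w + 6)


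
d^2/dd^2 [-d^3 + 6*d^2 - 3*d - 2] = 12 - 6*d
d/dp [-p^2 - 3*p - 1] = -2*p - 3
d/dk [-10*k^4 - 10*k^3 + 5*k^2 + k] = -40*k^3 - 30*k^2 + 10*k + 1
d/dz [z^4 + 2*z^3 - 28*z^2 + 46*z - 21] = 4*z^3 + 6*z^2 - 56*z + 46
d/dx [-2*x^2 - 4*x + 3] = -4*x - 4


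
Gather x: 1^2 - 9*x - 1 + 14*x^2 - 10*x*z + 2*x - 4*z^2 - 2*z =14*x^2 + x*(-10*z - 7) - 4*z^2 - 2*z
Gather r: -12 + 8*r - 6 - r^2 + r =-r^2 + 9*r - 18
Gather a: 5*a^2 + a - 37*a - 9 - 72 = 5*a^2 - 36*a - 81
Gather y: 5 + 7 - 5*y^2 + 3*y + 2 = -5*y^2 + 3*y + 14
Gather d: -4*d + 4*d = 0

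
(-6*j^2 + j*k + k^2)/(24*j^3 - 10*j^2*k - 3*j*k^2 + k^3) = -1/(4*j - k)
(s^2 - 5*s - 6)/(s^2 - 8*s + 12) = (s + 1)/(s - 2)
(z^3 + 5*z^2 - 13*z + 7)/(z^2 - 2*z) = (z^3 + 5*z^2 - 13*z + 7)/(z*(z - 2))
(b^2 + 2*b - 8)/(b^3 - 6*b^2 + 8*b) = (b + 4)/(b*(b - 4))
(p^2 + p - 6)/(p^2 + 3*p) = (p - 2)/p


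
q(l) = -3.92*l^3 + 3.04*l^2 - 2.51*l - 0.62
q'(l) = -11.76*l^2 + 6.08*l - 2.51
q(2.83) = -72.22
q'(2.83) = -79.49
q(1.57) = -12.24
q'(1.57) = -21.95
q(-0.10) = -0.33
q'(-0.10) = -3.24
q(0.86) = -3.02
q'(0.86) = -5.98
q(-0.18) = -0.05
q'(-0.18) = -3.99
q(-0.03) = -0.54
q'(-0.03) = -2.70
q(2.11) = -29.21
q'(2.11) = -42.04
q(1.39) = -8.76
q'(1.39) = -16.78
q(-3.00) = 140.11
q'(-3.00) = -126.59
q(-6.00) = 970.60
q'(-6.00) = -462.35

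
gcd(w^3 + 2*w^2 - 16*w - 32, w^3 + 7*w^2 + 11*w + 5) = 1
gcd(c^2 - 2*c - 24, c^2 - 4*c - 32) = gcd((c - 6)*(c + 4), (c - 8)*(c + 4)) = c + 4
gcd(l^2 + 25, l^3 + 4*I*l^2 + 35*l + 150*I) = l + 5*I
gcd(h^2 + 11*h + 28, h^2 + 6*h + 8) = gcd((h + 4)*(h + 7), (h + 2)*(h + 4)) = h + 4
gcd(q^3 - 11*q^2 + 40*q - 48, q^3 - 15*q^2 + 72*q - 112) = q^2 - 8*q + 16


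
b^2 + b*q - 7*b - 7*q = (b - 7)*(b + q)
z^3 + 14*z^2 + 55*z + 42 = (z + 1)*(z + 6)*(z + 7)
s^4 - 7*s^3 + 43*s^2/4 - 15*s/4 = s*(s - 5)*(s - 3/2)*(s - 1/2)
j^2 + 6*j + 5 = (j + 1)*(j + 5)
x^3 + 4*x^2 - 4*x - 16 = (x - 2)*(x + 2)*(x + 4)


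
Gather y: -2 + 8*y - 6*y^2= -6*y^2 + 8*y - 2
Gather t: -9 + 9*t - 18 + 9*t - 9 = 18*t - 36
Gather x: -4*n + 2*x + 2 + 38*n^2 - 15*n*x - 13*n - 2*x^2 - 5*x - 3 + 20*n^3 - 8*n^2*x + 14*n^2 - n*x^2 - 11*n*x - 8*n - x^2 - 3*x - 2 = 20*n^3 + 52*n^2 - 25*n + x^2*(-n - 3) + x*(-8*n^2 - 26*n - 6) - 3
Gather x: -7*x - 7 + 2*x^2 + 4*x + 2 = 2*x^2 - 3*x - 5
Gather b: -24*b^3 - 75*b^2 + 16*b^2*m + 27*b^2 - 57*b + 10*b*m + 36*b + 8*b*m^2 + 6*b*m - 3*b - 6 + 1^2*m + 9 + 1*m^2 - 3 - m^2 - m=-24*b^3 + b^2*(16*m - 48) + b*(8*m^2 + 16*m - 24)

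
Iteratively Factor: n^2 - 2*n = (n - 2)*(n)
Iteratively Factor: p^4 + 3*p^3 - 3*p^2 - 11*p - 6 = (p + 1)*(p^3 + 2*p^2 - 5*p - 6) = (p + 1)*(p + 3)*(p^2 - p - 2) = (p - 2)*(p + 1)*(p + 3)*(p + 1)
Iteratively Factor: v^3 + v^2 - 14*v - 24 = (v + 2)*(v^2 - v - 12) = (v - 4)*(v + 2)*(v + 3)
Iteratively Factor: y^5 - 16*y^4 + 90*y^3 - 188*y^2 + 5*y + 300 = (y - 3)*(y^4 - 13*y^3 + 51*y^2 - 35*y - 100) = (y - 5)*(y - 3)*(y^3 - 8*y^2 + 11*y + 20) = (y - 5)*(y - 4)*(y - 3)*(y^2 - 4*y - 5) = (y - 5)^2*(y - 4)*(y - 3)*(y + 1)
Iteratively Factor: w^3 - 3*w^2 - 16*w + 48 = (w - 3)*(w^2 - 16) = (w - 3)*(w + 4)*(w - 4)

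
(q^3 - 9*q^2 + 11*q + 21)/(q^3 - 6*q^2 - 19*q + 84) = (q + 1)/(q + 4)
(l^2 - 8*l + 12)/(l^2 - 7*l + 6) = (l - 2)/(l - 1)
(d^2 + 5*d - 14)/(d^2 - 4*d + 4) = (d + 7)/(d - 2)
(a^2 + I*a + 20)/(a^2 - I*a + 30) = (a - 4*I)/(a - 6*I)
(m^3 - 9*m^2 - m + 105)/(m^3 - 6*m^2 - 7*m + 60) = (m - 7)/(m - 4)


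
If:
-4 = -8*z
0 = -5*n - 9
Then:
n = -9/5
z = 1/2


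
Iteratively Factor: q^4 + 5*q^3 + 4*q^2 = (q + 1)*(q^3 + 4*q^2) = q*(q + 1)*(q^2 + 4*q) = q^2*(q + 1)*(q + 4)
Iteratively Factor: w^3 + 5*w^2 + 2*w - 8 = (w - 1)*(w^2 + 6*w + 8) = (w - 1)*(w + 4)*(w + 2)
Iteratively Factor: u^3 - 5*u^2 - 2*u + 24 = (u - 3)*(u^2 - 2*u - 8) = (u - 3)*(u + 2)*(u - 4)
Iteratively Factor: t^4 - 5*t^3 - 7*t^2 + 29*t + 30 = (t - 3)*(t^3 - 2*t^2 - 13*t - 10) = (t - 3)*(t + 1)*(t^2 - 3*t - 10) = (t - 3)*(t + 1)*(t + 2)*(t - 5)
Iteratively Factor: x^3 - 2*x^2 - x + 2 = (x - 1)*(x^2 - x - 2) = (x - 1)*(x + 1)*(x - 2)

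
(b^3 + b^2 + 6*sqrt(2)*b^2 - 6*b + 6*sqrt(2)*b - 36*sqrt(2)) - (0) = b^3 + b^2 + 6*sqrt(2)*b^2 - 6*b + 6*sqrt(2)*b - 36*sqrt(2)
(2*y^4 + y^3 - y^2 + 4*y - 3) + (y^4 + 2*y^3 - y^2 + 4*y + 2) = 3*y^4 + 3*y^3 - 2*y^2 + 8*y - 1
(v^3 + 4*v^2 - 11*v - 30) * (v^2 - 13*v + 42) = v^5 - 9*v^4 - 21*v^3 + 281*v^2 - 72*v - 1260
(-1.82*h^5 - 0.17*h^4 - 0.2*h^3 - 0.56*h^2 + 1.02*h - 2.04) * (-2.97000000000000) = 5.4054*h^5 + 0.5049*h^4 + 0.594*h^3 + 1.6632*h^2 - 3.0294*h + 6.0588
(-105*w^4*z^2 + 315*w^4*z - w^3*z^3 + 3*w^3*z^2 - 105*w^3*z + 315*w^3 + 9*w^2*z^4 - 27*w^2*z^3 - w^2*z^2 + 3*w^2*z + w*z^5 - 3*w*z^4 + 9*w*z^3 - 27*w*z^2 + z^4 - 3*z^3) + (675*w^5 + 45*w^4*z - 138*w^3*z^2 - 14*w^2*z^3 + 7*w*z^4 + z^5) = 675*w^5 - 105*w^4*z^2 + 360*w^4*z - w^3*z^3 - 135*w^3*z^2 - 105*w^3*z + 315*w^3 + 9*w^2*z^4 - 41*w^2*z^3 - w^2*z^2 + 3*w^2*z + w*z^5 + 4*w*z^4 + 9*w*z^3 - 27*w*z^2 + z^5 + z^4 - 3*z^3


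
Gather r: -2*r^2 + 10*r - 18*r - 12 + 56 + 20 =-2*r^2 - 8*r + 64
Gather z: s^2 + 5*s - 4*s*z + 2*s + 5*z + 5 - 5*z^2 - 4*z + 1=s^2 + 7*s - 5*z^2 + z*(1 - 4*s) + 6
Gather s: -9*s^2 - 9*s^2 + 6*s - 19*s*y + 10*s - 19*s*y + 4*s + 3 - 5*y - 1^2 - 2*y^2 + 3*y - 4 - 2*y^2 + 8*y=-18*s^2 + s*(20 - 38*y) - 4*y^2 + 6*y - 2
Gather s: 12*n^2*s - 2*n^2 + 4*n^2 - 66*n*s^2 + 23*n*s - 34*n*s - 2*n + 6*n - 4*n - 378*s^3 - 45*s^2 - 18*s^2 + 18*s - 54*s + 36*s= 2*n^2 - 378*s^3 + s^2*(-66*n - 63) + s*(12*n^2 - 11*n)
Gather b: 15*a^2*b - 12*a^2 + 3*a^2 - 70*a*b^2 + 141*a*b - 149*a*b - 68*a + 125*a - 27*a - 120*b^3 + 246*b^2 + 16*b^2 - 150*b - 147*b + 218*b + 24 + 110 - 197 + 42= -9*a^2 + 30*a - 120*b^3 + b^2*(262 - 70*a) + b*(15*a^2 - 8*a - 79) - 21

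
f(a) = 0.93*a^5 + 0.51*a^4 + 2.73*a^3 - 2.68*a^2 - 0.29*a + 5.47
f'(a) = 4.65*a^4 + 2.04*a^3 + 8.19*a^2 - 5.36*a - 0.29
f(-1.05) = -0.91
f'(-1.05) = 17.66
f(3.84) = 1006.81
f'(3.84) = 1226.47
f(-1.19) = -3.78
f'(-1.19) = 23.57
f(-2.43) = -109.84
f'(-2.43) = 193.96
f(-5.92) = -6788.99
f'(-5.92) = 5606.59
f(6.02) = 8525.03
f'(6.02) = 6816.47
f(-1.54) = -15.60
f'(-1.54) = 46.09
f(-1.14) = -2.66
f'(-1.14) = 21.30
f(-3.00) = -276.17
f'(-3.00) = 411.07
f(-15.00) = -690206.93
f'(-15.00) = 230444.11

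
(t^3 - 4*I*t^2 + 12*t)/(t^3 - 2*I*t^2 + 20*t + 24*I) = t/(t + 2*I)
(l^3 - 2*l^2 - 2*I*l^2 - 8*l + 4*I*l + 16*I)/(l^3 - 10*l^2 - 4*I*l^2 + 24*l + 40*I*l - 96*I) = (l^2 + l*(2 - 2*I) - 4*I)/(l^2 + l*(-6 - 4*I) + 24*I)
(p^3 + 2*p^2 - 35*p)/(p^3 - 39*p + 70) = p/(p - 2)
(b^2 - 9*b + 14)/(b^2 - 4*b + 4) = (b - 7)/(b - 2)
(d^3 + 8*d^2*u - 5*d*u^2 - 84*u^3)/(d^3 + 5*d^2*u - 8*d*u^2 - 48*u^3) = (d + 7*u)/(d + 4*u)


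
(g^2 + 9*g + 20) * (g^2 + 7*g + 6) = g^4 + 16*g^3 + 89*g^2 + 194*g + 120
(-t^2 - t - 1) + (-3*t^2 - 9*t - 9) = -4*t^2 - 10*t - 10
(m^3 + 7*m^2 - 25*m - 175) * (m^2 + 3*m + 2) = m^5 + 10*m^4 - 2*m^3 - 236*m^2 - 575*m - 350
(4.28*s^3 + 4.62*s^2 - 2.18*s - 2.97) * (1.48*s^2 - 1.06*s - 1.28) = 6.3344*s^5 + 2.3008*s^4 - 13.602*s^3 - 7.9984*s^2 + 5.9386*s + 3.8016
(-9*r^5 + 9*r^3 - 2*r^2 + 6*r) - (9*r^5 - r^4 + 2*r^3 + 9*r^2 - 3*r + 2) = -18*r^5 + r^4 + 7*r^3 - 11*r^2 + 9*r - 2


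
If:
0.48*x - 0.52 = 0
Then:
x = 1.08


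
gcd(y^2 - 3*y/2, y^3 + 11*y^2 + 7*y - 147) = 1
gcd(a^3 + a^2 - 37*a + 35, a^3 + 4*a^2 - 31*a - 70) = a^2 + 2*a - 35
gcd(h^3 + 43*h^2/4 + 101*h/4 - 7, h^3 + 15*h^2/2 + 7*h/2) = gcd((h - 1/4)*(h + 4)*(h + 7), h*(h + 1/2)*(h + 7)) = h + 7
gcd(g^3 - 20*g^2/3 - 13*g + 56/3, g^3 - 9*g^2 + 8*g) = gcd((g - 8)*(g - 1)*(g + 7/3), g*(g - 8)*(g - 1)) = g^2 - 9*g + 8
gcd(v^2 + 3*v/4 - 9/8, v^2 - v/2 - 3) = v + 3/2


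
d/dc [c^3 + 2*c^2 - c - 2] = 3*c^2 + 4*c - 1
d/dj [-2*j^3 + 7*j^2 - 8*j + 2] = -6*j^2 + 14*j - 8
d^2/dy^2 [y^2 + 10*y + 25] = 2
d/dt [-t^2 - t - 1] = -2*t - 1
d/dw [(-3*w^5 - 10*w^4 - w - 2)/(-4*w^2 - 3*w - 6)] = 4*w*(9*w^5 + 29*w^4 + 45*w^3 + 60*w^2 - w - 4)/(16*w^4 + 24*w^3 + 57*w^2 + 36*w + 36)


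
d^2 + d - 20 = (d - 4)*(d + 5)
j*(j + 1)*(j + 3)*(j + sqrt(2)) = j^4 + sqrt(2)*j^3 + 4*j^3 + 3*j^2 + 4*sqrt(2)*j^2 + 3*sqrt(2)*j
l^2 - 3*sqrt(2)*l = l*(l - 3*sqrt(2))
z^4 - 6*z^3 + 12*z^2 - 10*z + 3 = (z - 3)*(z - 1)^3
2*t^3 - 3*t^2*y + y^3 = (-t + y)^2*(2*t + y)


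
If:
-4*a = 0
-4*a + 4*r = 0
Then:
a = 0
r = 0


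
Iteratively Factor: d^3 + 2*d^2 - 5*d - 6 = (d + 1)*(d^2 + d - 6) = (d - 2)*(d + 1)*(d + 3)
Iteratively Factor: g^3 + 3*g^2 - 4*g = (g + 4)*(g^2 - g) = (g - 1)*(g + 4)*(g)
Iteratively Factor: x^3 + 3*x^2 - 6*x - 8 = (x + 1)*(x^2 + 2*x - 8) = (x + 1)*(x + 4)*(x - 2)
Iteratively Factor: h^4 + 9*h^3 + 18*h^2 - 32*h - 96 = (h + 3)*(h^3 + 6*h^2 - 32) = (h - 2)*(h + 3)*(h^2 + 8*h + 16) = (h - 2)*(h + 3)*(h + 4)*(h + 4)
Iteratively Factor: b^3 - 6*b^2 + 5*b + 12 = (b - 4)*(b^2 - 2*b - 3) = (b - 4)*(b + 1)*(b - 3)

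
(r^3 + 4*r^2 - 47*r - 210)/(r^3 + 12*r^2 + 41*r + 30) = (r - 7)/(r + 1)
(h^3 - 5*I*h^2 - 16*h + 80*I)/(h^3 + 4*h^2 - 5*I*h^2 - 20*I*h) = (h - 4)/h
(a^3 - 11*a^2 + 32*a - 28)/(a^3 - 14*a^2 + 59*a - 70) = (a - 2)/(a - 5)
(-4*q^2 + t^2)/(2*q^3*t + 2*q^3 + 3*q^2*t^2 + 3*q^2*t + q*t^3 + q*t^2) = (-2*q + t)/(q*(q*t + q + t^2 + t))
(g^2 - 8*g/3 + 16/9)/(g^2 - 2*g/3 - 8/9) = (3*g - 4)/(3*g + 2)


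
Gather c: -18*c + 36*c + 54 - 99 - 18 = 18*c - 63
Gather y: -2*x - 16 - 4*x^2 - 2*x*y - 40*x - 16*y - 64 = -4*x^2 - 42*x + y*(-2*x - 16) - 80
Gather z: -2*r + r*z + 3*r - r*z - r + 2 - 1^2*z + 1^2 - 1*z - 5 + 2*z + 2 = 0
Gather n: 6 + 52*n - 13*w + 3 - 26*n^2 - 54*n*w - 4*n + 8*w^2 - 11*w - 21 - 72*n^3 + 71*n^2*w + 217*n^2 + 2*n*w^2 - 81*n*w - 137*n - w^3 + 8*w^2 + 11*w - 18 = -72*n^3 + n^2*(71*w + 191) + n*(2*w^2 - 135*w - 89) - w^3 + 16*w^2 - 13*w - 30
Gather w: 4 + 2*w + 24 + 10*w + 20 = 12*w + 48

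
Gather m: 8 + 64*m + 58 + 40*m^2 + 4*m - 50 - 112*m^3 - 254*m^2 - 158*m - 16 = -112*m^3 - 214*m^2 - 90*m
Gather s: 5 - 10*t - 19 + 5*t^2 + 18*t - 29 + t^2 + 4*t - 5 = 6*t^2 + 12*t - 48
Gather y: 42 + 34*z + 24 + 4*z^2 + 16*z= 4*z^2 + 50*z + 66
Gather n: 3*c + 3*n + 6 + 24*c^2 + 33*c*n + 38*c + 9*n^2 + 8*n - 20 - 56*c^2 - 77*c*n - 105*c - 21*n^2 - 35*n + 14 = -32*c^2 - 64*c - 12*n^2 + n*(-44*c - 24)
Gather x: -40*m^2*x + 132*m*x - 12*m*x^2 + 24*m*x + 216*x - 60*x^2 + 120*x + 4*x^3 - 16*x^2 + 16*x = 4*x^3 + x^2*(-12*m - 76) + x*(-40*m^2 + 156*m + 352)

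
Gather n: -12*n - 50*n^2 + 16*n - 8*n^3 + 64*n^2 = -8*n^3 + 14*n^2 + 4*n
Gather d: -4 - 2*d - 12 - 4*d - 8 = -6*d - 24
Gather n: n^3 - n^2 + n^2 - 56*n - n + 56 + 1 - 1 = n^3 - 57*n + 56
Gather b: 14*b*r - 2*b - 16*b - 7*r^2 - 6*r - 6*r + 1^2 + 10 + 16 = b*(14*r - 18) - 7*r^2 - 12*r + 27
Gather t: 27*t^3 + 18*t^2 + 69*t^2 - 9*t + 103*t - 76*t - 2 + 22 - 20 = 27*t^3 + 87*t^2 + 18*t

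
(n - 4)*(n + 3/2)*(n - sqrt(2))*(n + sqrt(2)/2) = n^4 - 5*n^3/2 - sqrt(2)*n^3/2 - 7*n^2 + 5*sqrt(2)*n^2/4 + 5*n/2 + 3*sqrt(2)*n + 6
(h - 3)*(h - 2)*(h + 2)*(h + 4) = h^4 + h^3 - 16*h^2 - 4*h + 48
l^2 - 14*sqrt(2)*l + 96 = (l - 8*sqrt(2))*(l - 6*sqrt(2))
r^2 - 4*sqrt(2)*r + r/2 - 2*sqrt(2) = (r + 1/2)*(r - 4*sqrt(2))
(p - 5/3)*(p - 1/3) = p^2 - 2*p + 5/9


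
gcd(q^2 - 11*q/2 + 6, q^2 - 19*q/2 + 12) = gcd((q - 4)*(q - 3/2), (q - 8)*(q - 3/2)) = q - 3/2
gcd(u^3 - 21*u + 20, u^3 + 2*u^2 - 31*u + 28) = u^2 - 5*u + 4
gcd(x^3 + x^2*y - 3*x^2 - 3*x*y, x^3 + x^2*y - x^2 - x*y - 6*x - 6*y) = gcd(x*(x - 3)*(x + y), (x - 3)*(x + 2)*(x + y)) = x^2 + x*y - 3*x - 3*y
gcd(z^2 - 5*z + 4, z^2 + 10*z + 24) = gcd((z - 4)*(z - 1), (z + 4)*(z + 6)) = 1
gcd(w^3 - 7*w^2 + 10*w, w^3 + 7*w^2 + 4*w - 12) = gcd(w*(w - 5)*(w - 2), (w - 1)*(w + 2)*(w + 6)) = 1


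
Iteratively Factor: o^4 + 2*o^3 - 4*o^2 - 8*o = (o + 2)*(o^3 - 4*o) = (o - 2)*(o + 2)*(o^2 + 2*o) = o*(o - 2)*(o + 2)*(o + 2)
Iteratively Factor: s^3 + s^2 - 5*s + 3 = (s - 1)*(s^2 + 2*s - 3) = (s - 1)*(s + 3)*(s - 1)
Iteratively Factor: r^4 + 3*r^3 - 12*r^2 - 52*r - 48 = (r - 4)*(r^3 + 7*r^2 + 16*r + 12) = (r - 4)*(r + 2)*(r^2 + 5*r + 6) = (r - 4)*(r + 2)^2*(r + 3)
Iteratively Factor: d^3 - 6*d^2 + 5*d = (d - 1)*(d^2 - 5*d) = d*(d - 1)*(d - 5)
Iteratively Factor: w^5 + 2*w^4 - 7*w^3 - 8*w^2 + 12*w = (w + 3)*(w^4 - w^3 - 4*w^2 + 4*w) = (w + 2)*(w + 3)*(w^3 - 3*w^2 + 2*w) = (w - 1)*(w + 2)*(w + 3)*(w^2 - 2*w) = (w - 2)*(w - 1)*(w + 2)*(w + 3)*(w)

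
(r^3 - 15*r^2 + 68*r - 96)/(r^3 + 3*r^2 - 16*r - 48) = (r^2 - 11*r + 24)/(r^2 + 7*r + 12)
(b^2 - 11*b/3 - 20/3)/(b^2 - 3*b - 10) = (b + 4/3)/(b + 2)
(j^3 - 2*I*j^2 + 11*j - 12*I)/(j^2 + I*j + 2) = (j^2 - I*j + 12)/(j + 2*I)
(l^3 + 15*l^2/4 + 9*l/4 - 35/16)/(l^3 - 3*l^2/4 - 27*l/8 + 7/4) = (l + 5/2)/(l - 2)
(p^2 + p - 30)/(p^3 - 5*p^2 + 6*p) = (p^2 + p - 30)/(p*(p^2 - 5*p + 6))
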